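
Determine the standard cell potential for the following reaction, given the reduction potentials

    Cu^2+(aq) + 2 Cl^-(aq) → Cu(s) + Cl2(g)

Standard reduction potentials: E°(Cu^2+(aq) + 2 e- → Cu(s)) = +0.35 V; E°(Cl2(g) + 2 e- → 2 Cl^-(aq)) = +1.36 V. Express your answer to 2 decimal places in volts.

Cu^2+(aq) gains electrons, so the Cu²⁺/Cu couple is the cathode; the Cl₂/Cl⁻ couple is the anode.
E°cell = E°(cathode) − E°(anode) = +0.35 − (+1.36) = −1.01 V.

−1.01 V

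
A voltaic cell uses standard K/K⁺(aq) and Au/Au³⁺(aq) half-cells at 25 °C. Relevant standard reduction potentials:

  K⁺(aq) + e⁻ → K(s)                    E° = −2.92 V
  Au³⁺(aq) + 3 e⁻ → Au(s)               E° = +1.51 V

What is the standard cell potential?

The Au³⁺/Au couple has the higher E°, so Au ion is reduced (cathode) and K is oxidized (anode).
E°cell = E°(cathode) − E°(anode) = +1.51 − (−2.92) = +4.43 V.

+4.43 V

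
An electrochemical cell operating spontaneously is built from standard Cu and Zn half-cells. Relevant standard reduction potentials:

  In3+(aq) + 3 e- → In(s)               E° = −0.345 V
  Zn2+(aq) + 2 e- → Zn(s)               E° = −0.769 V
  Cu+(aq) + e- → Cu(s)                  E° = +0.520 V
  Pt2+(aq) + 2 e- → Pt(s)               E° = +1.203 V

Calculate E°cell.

+1.289 V

Of the two couples in this cell, the one with the more positive reduction potential is reduced at the cathode: here that is Cu⁺/Cu (+0.520 V); Zn²⁺/Zn (−0.769 V) is the anode.
E°cell = E°(cathode) − E°(anode) = +0.520 − (−0.769) = +1.289 V.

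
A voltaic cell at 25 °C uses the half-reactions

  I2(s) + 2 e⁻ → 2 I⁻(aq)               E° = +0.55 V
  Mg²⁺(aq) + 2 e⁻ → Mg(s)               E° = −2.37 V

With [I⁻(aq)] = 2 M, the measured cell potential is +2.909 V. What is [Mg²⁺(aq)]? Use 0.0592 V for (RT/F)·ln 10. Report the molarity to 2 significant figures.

With I₂/I⁻ at the cathode and Mg²⁺/Mg at the anode, E°cell = +0.55 − (−2.37) = +2.92 V (n = 2).
From the Nernst equation, log Q = n(E° − E)/0.0592 = 2·(+2.92 − (+2.909))/0.0592 = 0.372.
For I2(s) + Mg(s) → 2 I⁻(aq) + Mg²⁺(aq), the reaction quotient is Q = [I⁻(aq)]^2·[Mg²⁺(aq)].
Solving for the unknown gives log [Mg²⁺(aq)] = −0.230, so [Mg²⁺(aq)] ≈ 0.59 M.

0.59 M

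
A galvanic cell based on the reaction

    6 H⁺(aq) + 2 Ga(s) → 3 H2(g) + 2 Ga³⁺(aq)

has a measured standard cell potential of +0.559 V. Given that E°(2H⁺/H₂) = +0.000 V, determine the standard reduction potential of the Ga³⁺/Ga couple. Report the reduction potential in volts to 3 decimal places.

−0.559 V

In the reaction as written the 2H⁺/H₂ couple is reduced (cathode) and Ga³⁺/Ga is oxidized (anode), so E°cell = E°(2H⁺/H₂) − E°(Ga³⁺/Ga).
E°(Ga³⁺/Ga) = E°(cathode) − E°cell = +0.000 − (+0.559) = −0.559 V.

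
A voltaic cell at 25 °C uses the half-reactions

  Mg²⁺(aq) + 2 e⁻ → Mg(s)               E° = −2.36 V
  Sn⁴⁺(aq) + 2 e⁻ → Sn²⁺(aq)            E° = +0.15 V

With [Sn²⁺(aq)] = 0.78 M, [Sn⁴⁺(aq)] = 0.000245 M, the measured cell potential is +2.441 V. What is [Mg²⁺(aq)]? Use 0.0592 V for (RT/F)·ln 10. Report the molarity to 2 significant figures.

0.067 M

Sn⁴⁺/Sn²⁺ is the cathode (higher E°); E°cell = +0.15 − (−2.36) = +2.51 V with n = 2.
Rearranging E = E° − (0.0592/n)·log Q gives log Q = 2(+2.51 − (+2.441))/0.0592 = 2.331.
The balanced reaction is Sn⁴⁺(aq) + Mg(s) → Sn²⁺(aq) + Mg²⁺(aq), so Q = ([Sn²⁺(aq)]·[Mg²⁺(aq)]) / [Sn⁴⁺(aq)].
Solving for the unknown gives log [Mg²⁺(aq)] = −1.172, so [Mg²⁺(aq)] ≈ 0.067 M.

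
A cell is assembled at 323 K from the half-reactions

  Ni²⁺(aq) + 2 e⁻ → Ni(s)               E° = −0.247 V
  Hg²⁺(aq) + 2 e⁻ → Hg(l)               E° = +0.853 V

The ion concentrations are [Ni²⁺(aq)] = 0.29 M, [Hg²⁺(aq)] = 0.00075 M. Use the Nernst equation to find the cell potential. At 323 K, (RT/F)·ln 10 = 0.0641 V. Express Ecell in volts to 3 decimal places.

Hg²⁺/Hg is reduced (cathode, E° = +0.853 V) and Ni²⁺/Ni is oxidized (anode).
E°cell = +0.853 − (−0.247) = +1.100 V, with n = 2 electrons transferred.
Balancing gives Hg²⁺(aq) + Ni(s) → Hg(l) + Ni²⁺(aq); hence Q = [Ni²⁺(aq)] / [Hg²⁺(aq)] = 387 (log Q = 2.587).
Applying E = E° − (RT ln10/nF)·log Q gives +1.100 − (0.0641/2)(2.587) = +1.017 V.

+1.017 V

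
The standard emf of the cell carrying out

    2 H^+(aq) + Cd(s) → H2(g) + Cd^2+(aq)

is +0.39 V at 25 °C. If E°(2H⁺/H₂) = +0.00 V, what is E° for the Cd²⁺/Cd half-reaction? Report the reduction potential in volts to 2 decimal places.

−0.39 V

In the reaction as written the 2H⁺/H₂ couple is reduced (cathode) and Cd²⁺/Cd is oxidized (anode), so E°cell = E°(2H⁺/H₂) − E°(Cd²⁺/Cd).
E°(Cd²⁺/Cd) = E°(cathode) − E°cell = +0.00 − (+0.39) = −0.39 V.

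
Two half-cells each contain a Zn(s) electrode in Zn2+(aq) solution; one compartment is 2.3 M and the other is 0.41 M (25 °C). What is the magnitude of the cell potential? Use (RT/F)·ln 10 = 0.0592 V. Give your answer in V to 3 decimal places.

For a concentration cell E°cell = 0, since both electrodes use the same couple.
The compartment with the higher Zn2+(aq) concentration (2.3 M) acts as the cathode; ions are reduced there and produced at the dilute (0.41 M) anode.
With n = 2, Ecell = −(0.0592/2)·log([dilute]/[conc]) = −(0.0592/2)·log(0.41/2.3) = +0.022 V.

0.022 V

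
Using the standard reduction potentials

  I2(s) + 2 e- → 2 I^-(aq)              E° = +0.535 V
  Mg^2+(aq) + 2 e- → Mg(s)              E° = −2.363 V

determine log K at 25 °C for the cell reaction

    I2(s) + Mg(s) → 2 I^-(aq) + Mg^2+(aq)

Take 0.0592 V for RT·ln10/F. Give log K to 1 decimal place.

log K = 97.9

The I₂/I⁻ couple is reduced (cathode); E°cell = +0.535 − (−2.363) = +2.898 V with n = 2.
At equilibrium E = 0, so log K = nE°cell / 0.0592 = (2)(+2.898) / 0.0592 = 97.9.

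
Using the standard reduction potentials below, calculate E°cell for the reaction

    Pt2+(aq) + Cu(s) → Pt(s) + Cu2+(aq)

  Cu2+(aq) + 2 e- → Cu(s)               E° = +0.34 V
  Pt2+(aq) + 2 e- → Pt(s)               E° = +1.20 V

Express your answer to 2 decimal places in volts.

+0.86 V

In the reaction as written, Pt2+(aq) is reduced (cathode) and Cu2+(aq) is produced by oxidation at the anode.
E°cell = E°(cathode) − E°(anode) = +1.20 − (+0.34) = +0.86 V.
The positive value indicates the reaction is spontaneous as written.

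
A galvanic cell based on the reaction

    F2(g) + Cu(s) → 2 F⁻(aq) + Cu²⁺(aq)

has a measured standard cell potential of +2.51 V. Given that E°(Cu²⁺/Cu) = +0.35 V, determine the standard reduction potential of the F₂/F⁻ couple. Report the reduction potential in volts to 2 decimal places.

In the reaction as written the F₂/F⁻ couple is reduced (cathode) and Cu²⁺/Cu is oxidized (anode), so E°cell = E°(F₂/F⁻) − E°(Cu²⁺/Cu).
E°(F₂/F⁻) = E°cell + E°(anode) = +2.51 + (+0.35) = +2.86 V.

+2.86 V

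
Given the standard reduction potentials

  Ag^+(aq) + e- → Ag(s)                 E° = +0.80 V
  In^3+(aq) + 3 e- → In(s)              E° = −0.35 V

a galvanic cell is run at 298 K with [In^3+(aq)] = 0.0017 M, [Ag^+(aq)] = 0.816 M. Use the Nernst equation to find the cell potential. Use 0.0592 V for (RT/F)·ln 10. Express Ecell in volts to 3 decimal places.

Since E°(Ag⁺/Ag) > E°(In³⁺/In), Ag⁺/Ag serves as the cathode.
E°cell = +0.80 − (−0.35) = +1.15 V, with n = 3 electrons transferred.
Balancing gives 3 Ag^+(aq) + In(s) → 3 Ag(s) + In^3+(aq); hence Q = [In^3+(aq)] / [Ag^+(aq)]^3 = 0.00313 (log Q = −2.505).
E = E° − (0.0592/n)·log Q = +1.15 − (0.0592/3)(−2.505) = +1.199 V.

+1.199 V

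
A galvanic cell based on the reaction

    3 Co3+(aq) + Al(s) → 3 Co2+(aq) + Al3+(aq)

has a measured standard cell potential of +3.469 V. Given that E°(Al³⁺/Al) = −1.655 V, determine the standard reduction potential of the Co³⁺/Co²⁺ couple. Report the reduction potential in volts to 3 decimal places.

In the reaction as written the Co³⁺/Co²⁺ couple is reduced (cathode) and Al³⁺/Al is oxidized (anode), so E°cell = E°(Co³⁺/Co²⁺) − E°(Al³⁺/Al).
E°(Co³⁺/Co²⁺) = E°cell + E°(anode) = +3.469 + (−1.655) = +1.814 V.

+1.814 V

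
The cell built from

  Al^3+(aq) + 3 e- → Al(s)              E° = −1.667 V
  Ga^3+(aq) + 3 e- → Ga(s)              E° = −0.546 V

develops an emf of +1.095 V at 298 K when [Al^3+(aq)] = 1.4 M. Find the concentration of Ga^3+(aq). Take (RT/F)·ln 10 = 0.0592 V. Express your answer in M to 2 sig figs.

0.067 M

The Ga³⁺/Ga couple has the larger reduction potential, so it is the cathode: E°cell = −0.546 − (−1.667) = +1.121 V and n = 3.
Since E = E° − (0.0592/n)·log Q, log Q = n(E° − E)/0.0592 = 1.318.
The balanced reaction is Ga^3+(aq) + Al(s) → Ga(s) + Al^3+(aq), so Q = [Al^3+(aq)] / [Ga^3+(aq)].
Isolating [Ga^3+(aq)] in Q = 10^{1.318} yields log [Ga^3+(aq)] = −1.172, i.e. 0.067 M.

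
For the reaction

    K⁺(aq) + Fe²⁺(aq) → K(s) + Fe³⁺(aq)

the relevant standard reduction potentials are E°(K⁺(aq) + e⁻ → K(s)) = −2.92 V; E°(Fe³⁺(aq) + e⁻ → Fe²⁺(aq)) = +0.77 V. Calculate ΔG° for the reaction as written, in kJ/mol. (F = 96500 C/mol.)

+356 kJ/mol

In the reaction as written K⁺(aq) is reduced, so the K⁺/K couple is the cathode and Fe³⁺/Fe²⁺ is the anode.
E°cell = −2.92 − (+0.77) = −3.69 V; balancing electrons gives n = 1.
ΔG° = −nFE°cell = −(1)(96500)(−3.69) J/mol = +356 kJ/mol.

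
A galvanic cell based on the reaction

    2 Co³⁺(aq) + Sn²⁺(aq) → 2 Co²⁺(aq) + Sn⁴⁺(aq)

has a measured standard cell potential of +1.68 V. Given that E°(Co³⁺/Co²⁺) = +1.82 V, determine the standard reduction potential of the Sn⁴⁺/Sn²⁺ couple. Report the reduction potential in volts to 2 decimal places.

+0.14 V

In the reaction as written the Co³⁺/Co²⁺ couple is reduced (cathode) and Sn⁴⁺/Sn²⁺ is oxidized (anode), so E°cell = E°(Co³⁺/Co²⁺) − E°(Sn⁴⁺/Sn²⁺).
E°(Sn⁴⁺/Sn²⁺) = E°(cathode) − E°cell = +1.82 − (+1.68) = +0.14 V.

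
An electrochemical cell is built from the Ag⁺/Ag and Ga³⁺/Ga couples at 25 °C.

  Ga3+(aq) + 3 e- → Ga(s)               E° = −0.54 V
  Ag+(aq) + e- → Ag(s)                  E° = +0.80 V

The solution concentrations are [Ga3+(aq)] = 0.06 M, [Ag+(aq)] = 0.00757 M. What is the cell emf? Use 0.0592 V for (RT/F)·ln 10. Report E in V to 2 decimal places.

The Ag⁺/Ag couple has the more positive E°, so it is the cathode; Ga³⁺/Ga is the anode.
E°cell = +0.80 − (−0.54) = +1.34 V, with n = 3 electrons transferred.
For the overall reaction 3 Ag+(aq) + Ga(s) → 3 Ag(s) + Ga3+(aq), Q = [Ga3+(aq)] / [Ag+(aq)]^3 = 1.38×10^5, giving log Q = 5.141.
E = E° − (0.0592/n)·log Q = +1.34 − (0.0592/3)(5.141) = +1.24 V.

+1.24 V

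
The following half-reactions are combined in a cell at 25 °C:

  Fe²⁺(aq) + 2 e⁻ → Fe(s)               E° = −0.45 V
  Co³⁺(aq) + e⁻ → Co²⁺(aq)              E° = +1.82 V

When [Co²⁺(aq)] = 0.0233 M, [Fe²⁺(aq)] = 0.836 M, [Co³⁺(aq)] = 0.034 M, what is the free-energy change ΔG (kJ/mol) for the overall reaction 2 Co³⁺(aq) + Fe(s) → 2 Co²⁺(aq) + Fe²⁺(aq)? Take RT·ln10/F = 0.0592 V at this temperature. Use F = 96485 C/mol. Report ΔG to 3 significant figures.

With Co³⁺/Co²⁺ reduced at the cathode, E°cell = +1.82 − (−0.45) = +2.27 V and n = 2.
The reaction quotient is ([Co²⁺(aq)]^2·[Fe²⁺(aq)]) / [Co³⁺(aq)]^2 = 0.393; by Nernst, E = +2.27 − (0.0592/2)(−0.406) = +2.2820 V.
Finally ΔG = −nFE = −(2)(96485 C/mol)(+2.2820 V) = −440 kJ/mol.

−440 kJ/mol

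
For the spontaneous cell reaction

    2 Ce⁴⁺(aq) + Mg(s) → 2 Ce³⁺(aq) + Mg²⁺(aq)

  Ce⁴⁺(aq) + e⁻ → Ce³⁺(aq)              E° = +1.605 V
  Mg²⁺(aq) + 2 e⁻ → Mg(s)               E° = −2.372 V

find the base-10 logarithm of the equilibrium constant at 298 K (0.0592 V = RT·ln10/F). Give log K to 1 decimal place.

log K = 134.4

The Ce⁴⁺/Ce³⁺ couple is reduced (cathode); E°cell = +1.605 − (−2.372) = +3.977 V with n = 2.
At equilibrium E = 0, so log K = nE°cell / 0.0592 = (2)(+3.977) / 0.0592 = 134.4.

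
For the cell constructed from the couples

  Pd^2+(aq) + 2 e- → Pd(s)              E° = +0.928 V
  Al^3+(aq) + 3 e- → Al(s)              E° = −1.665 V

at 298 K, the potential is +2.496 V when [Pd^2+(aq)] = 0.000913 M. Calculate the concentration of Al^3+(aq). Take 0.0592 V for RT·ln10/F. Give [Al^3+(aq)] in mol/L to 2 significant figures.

The Pd²⁺/Pd couple has the larger reduction potential, so it is the cathode: E°cell = +0.928 − (−1.665) = +2.593 V and n = 6.
Since E = E° − (0.0592/n)·log Q, log Q = n(E° − E)/0.0592 = 9.831.
For 3 Pd^2+(aq) + 2 Al(s) → 3 Pd(s) + 2 Al^3+(aq), the reaction quotient is Q = [Al^3+(aq)]^2 / [Pd^2+(aq)]^3.
Solving for the unknown gives log [Al^3+(aq)] = 0.356, so [Al^3+(aq)] ≈ 2.3 M.

2.3 M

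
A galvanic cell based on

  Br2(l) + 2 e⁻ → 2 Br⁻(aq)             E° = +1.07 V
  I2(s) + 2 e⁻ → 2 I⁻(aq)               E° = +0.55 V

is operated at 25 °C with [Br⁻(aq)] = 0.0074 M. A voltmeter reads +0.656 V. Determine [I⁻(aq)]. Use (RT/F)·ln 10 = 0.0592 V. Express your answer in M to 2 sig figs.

1.5 M

The Br₂/Br⁻ couple has the larger reduction potential, so it is the cathode: E°cell = +1.07 − (+0.55) = +0.52 V and n = 2.
Since E = E° − (0.0592/n)·log Q, log Q = n(E° − E)/0.0592 = −4.595.
For Br2(l) + 2 I⁻(aq) → 2 Br⁻(aq) + I2(s), the reaction quotient is Q = [Br⁻(aq)]^2 / [I⁻(aq)]^2.
Isolating [I⁻(aq)] in Q = 10^{−4.595} yields log [I⁻(aq)] = 0.167, i.e. 1.5 M.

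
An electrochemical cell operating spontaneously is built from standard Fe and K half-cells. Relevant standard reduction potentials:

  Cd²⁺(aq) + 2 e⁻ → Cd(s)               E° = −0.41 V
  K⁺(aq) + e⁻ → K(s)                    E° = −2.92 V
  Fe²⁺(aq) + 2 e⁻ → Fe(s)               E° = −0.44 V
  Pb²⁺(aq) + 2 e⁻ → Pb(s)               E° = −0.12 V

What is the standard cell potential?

The Fe²⁺/Fe couple has the higher E°, so Fe ion is reduced (cathode) and K is oxidized (anode).
E°cell = E°(cathode) − E°(anode) = −0.44 − (−2.92) = +2.48 V.

+2.48 V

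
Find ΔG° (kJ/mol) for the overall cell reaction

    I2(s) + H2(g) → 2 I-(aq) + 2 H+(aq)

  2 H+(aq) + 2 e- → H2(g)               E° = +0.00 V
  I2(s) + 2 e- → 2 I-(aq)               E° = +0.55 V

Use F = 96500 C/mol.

−106 kJ/mol

In the reaction as written I2(s) is reduced, so the I₂/I⁻ couple is the cathode and 2H⁺/H₂ is the anode.
E°cell = +0.55 − (+0.00) = +0.55 V; balancing electrons gives n = 2.
ΔG° = −nFE°cell = −(2)(96500)(+0.55) J/mol = −106 kJ/mol.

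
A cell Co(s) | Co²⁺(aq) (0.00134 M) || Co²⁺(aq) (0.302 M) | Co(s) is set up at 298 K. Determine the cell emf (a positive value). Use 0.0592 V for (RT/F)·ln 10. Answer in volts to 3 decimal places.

0.070 V

For a concentration cell E°cell = 0, since both electrodes use the same couple.
The compartment with the higher Co²⁺(aq) concentration (0.302 M) acts as the cathode; ions are reduced there and produced at the dilute (0.00134 M) anode.
With n = 2, Ecell = −(0.0592/2)·log([dilute]/[conc]) = −(0.0592/2)·log(0.00134/0.302) = +0.070 V.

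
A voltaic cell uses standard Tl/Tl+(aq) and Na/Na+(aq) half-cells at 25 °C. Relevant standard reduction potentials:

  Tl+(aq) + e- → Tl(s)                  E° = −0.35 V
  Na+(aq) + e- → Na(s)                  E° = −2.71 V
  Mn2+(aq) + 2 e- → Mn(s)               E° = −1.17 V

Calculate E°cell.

Of the two couples in this cell, the one with the more positive reduction potential is reduced at the cathode: here that is Tl⁺/Tl (−0.35 V); Na⁺/Na (−2.71 V) is the anode.
E°cell = E°(cathode) − E°(anode) = −0.35 − (−2.71) = +2.36 V.

+2.36 V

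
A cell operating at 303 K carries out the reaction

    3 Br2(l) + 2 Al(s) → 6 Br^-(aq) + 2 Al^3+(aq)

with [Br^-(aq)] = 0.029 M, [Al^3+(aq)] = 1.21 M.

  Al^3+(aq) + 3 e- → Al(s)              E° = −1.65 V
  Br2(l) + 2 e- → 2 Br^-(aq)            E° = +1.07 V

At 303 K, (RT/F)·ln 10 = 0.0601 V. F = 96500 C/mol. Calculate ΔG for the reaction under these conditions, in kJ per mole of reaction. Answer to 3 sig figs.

−1630 kJ/mol

With Br₂/Br⁻ reduced at the cathode, E°cell = +1.07 − (−1.65) = +2.72 V and n = 6.
Here Q = [Br^-(aq)]^6·[Al^3+(aq)]^2 = 8.71×10^−10 (log Q = −9.060), giving E = +2.72 − (0.0601/6)·(−9.060) = +2.8108 V.
Finally ΔG = −nFE = −(6)(96500 C/mol)(+2.8108 V) = −1630 kJ/mol.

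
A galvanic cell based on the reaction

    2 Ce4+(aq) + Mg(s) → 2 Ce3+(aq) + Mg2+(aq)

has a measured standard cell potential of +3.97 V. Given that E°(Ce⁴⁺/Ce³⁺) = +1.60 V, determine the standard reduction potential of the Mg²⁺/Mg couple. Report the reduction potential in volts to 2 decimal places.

−2.37 V

In the reaction as written the Ce⁴⁺/Ce³⁺ couple is reduced (cathode) and Mg²⁺/Mg is oxidized (anode), so E°cell = E°(Ce⁴⁺/Ce³⁺) − E°(Mg²⁺/Mg).
E°(Mg²⁺/Mg) = E°(cathode) − E°cell = +1.60 − (+3.97) = −2.37 V.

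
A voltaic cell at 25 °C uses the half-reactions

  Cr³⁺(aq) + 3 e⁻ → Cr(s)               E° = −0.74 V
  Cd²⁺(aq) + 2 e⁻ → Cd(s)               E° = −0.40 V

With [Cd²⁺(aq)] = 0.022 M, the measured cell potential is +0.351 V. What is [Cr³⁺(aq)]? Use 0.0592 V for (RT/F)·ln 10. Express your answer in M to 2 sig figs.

0.00090 M

Cd²⁺/Cd is the cathode (higher E°); E°cell = −0.40 − (−0.74) = +0.34 V with n = 6.
Rearranging E = E° − (0.0592/n)·log Q gives log Q = 6(+0.34 − (+0.351))/0.0592 = −1.115.
For 3 Cd²⁺(aq) + 2 Cr(s) → 3 Cd(s) + 2 Cr³⁺(aq), the reaction quotient is Q = [Cr³⁺(aq)]^2 / [Cd²⁺(aq)]^3.
Solving for the unknown gives log [Cr³⁺(aq)] = −3.044, so [Cr³⁺(aq)] ≈ 0.00090 M.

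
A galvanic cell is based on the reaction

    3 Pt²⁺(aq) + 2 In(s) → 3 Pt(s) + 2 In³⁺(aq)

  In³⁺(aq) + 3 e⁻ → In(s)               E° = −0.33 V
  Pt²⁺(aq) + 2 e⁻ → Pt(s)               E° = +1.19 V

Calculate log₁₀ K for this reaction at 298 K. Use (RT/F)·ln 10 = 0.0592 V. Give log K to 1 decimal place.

The Pt²⁺/Pt couple is reduced (cathode); E°cell = +1.19 − (−0.33) = +1.52 V with n = 6.
At equilibrium E = 0, so log K = nE°cell / 0.0592 = (6)(+1.52) / 0.0592 = 154.1.

log K = 154.1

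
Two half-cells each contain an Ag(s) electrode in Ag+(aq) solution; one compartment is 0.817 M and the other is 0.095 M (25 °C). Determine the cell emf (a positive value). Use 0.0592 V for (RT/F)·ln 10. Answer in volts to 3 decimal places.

0.055 V

For a concentration cell E°cell = 0, since both electrodes use the same couple.
The compartment with the higher Ag+(aq) concentration (0.817 M) acts as the cathode; ions are reduced there and produced at the dilute (0.095 M) anode.
With n = 1, Ecell = −(0.0592/1)·log([dilute]/[conc]) = −(0.0592/1)·log(0.095/0.817) = +0.055 V.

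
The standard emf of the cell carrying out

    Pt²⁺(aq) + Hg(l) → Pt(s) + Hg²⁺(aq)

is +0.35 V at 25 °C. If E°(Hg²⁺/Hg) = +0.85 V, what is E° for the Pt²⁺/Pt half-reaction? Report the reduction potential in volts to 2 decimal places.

In the reaction as written the Pt²⁺/Pt couple is reduced (cathode) and Hg²⁺/Hg is oxidized (anode), so E°cell = E°(Pt²⁺/Pt) − E°(Hg²⁺/Hg).
E°(Pt²⁺/Pt) = E°cell + E°(anode) = +0.35 + (+0.85) = +1.20 V.

+1.20 V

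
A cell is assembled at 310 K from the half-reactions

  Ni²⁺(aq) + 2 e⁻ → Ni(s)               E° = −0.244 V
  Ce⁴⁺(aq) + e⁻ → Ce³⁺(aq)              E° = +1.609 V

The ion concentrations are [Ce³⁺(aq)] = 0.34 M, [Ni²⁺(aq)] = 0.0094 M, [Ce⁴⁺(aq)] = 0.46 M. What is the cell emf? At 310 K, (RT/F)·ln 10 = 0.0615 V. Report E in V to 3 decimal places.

+1.923 V

Ce⁴⁺/Ce³⁺ is reduced (cathode, E° = +1.609 V) and Ni²⁺/Ni is oxidized (anode).
E°cell = +1.609 − (−0.244) = +1.853 V, with n = 2 electrons transferred.
For the overall reaction 2 Ce⁴⁺(aq) + Ni(s) → 2 Ce³⁺(aq) + Ni²⁺(aq), Q = ([Ce³⁺(aq)]^2·[Ni²⁺(aq)]) / [Ce⁴⁺(aq)]^2 = 0.00514, giving log Q = −2.289.
E = E° − (0.0615/n)·log Q = +1.853 − (0.0615/2)(−2.289) = +1.923 V.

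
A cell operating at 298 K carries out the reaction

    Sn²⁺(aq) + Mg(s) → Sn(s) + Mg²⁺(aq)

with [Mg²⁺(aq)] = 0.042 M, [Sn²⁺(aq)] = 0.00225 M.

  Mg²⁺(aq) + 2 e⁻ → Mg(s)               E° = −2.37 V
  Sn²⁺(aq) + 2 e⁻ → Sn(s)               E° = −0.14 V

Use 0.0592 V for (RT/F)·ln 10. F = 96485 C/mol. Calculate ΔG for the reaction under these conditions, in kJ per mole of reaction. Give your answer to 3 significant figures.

E°cell = −0.14 − (−2.37) = +2.23 V; the balanced reaction transfers n = 2 electrons.
The reaction quotient is [Mg²⁺(aq)] / [Sn²⁺(aq)] = 18.7; by Nernst, E = +2.23 − (0.0592/2)(1.271) = +2.1924 V.
Then ΔG = −nFE = −2 × 96485 × +2.1924 J/mol = −423 kJ/mol.

−423 kJ/mol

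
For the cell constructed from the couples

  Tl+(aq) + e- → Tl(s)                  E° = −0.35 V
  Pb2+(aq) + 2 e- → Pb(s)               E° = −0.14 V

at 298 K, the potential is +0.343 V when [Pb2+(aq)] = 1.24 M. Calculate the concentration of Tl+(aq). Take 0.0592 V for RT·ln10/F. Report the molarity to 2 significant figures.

0.0063 M

With Pb²⁺/Pb at the cathode and Tl⁺/Tl at the anode, E°cell = −0.14 − (−0.35) = +0.21 V (n = 2).
From the Nernst equation, log Q = n(E° − E)/0.0592 = 2·(+0.21 − (+0.343))/0.0592 = −4.493.
Balancing electrons gives Pb2+(aq) + 2 Tl(s) → Pb(s) + 2 Tl+(aq); thus Q = [Tl+(aq)]^2 / [Pb2+(aq)].
Substituting the known concentrations and solving, log [Tl+(aq)] = −2.200 and [Tl+(aq)] = 0.0063 M.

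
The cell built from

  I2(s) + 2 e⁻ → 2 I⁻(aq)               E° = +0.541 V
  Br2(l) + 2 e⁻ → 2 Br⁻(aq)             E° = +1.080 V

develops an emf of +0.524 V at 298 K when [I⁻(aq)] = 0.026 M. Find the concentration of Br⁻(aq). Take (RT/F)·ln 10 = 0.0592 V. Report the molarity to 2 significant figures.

0.047 M

Br₂/Br⁻ is the cathode (higher E°); E°cell = +1.080 − (+0.541) = +0.539 V with n = 2.
Since E = E° − (0.0592/n)·log Q, log Q = n(E° − E)/0.0592 = 0.507.
The balanced reaction is Br2(l) + 2 I⁻(aq) → 2 Br⁻(aq) + I2(s), so Q = [Br⁻(aq)]^2 / [I⁻(aq)]^2.
Isolating [Br⁻(aq)] in Q = 10^{0.507} yields log [Br⁻(aq)] = −1.332, i.e. 0.047 M.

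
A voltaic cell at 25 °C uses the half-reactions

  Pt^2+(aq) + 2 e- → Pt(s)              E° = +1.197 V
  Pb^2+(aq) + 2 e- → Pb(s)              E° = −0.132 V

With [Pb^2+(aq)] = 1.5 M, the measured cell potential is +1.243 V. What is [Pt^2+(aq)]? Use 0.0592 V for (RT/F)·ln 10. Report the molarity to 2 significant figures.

0.0019 M

Pt²⁺/Pt is the cathode (higher E°); E°cell = +1.197 − (−0.132) = +1.329 V with n = 2.
Since E = E° − (0.0592/n)·log Q, log Q = n(E° − E)/0.0592 = 2.905.
The balanced reaction is Pt^2+(aq) + Pb(s) → Pt(s) + Pb^2+(aq), so Q = [Pb^2+(aq)] / [Pt^2+(aq)].
Solving for the unknown gives log [Pt^2+(aq)] = −2.729, so [Pt^2+(aq)] ≈ 0.0019 M.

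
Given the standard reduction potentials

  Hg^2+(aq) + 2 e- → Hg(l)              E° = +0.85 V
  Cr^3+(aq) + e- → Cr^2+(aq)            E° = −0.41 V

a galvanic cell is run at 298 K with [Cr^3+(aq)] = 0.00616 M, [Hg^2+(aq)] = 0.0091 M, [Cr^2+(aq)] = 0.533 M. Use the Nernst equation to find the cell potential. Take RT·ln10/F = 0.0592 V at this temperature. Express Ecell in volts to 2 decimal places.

The Hg²⁺/Hg couple has the more positive E°, so it is the cathode; Cr³⁺/Cr²⁺ is the anode.
The standard potential is +0.85 − (−0.41) = +1.26 V and the balanced reaction transfers n = 2 electrons.
Balancing gives Hg^2+(aq) + 2 Cr^2+(aq) → Hg(l) + 2 Cr^3+(aq); hence Q = [Cr^3+(aq)]^2 / ([Hg^2+(aq)]·[Cr^2+(aq)]^2) = 0.0147 (log Q = −1.833).
By the Nernst equation, E = +1.26 − (0.0592/2)·(−1.833) = +1.31 V.

+1.31 V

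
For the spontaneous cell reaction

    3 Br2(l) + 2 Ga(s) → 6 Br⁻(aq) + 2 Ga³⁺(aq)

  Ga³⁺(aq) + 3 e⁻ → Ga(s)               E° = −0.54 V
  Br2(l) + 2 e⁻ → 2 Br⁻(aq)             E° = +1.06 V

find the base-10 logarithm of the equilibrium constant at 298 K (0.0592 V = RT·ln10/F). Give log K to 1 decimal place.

The Br₂/Br⁻ couple is reduced (cathode); E°cell = +1.06 − (−0.54) = +1.60 V with n = 6.
At equilibrium E = 0, so log K = nE°cell / 0.0592 = (6)(+1.60) / 0.0592 = 162.2.

log K = 162.2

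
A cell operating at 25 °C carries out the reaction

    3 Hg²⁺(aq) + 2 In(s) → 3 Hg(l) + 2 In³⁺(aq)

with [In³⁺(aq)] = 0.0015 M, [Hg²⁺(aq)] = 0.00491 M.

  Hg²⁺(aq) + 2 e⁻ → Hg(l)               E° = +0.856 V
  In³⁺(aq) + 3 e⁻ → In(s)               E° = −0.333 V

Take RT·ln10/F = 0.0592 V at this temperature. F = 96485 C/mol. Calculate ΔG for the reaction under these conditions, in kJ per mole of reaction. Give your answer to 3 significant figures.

−681 kJ/mol

The standard cell potential is +0.856 − (−0.333) = +1.189 V, with n = 6 electrons in the balanced equation.
Here Q = [In³⁺(aq)]^2 / [Hg²⁺(aq)]^3 = 19 (log Q = 1.279), giving E = +1.189 − (0.0592/6)·(1.279) = +1.1764 V.
Then ΔG = −nFE = −6 × 96485 × +1.1764 J/mol = −681 kJ/mol.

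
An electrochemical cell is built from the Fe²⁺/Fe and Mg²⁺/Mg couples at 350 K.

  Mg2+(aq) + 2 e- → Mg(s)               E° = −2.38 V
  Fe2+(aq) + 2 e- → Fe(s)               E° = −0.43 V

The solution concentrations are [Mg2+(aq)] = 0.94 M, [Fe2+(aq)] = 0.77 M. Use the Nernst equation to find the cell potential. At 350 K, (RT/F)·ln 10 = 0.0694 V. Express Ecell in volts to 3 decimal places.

Fe²⁺/Fe is reduced (cathode, E° = −0.43 V) and Mg²⁺/Mg is oxidized (anode).
E°cell = E°cat − E°an = −0.43 − (−2.38) = +1.95 V; n = 2.
The balanced reaction is Fe2+(aq) + Mg(s) → Fe(s) + Mg2+(aq), so Q = [Mg2+(aq)] / [Fe2+(aq)] = 1.22 and log Q = 0.087.
Applying E = E° − (RT ln10/nF)·log Q gives +1.95 − (0.0694/2)(0.087) = +1.947 V.

+1.947 V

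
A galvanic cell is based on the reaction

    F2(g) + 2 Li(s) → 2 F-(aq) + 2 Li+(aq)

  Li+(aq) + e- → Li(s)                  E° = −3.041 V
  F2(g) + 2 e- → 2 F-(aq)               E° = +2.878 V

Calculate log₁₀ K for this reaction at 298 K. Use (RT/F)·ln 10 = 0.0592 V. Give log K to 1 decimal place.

log K = 200.0

The F₂/F⁻ couple is reduced (cathode); E°cell = +2.878 − (−3.041) = +5.919 V with n = 2.
At equilibrium E = 0, so log K = nE°cell / 0.0592 = (2)(+5.919) / 0.0592 = 200.0.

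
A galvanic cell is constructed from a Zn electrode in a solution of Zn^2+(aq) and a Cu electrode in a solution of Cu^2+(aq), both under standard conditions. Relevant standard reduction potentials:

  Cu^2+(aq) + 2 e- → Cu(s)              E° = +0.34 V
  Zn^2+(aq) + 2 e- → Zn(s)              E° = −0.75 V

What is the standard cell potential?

Of the two couples in this cell, the one with the more positive reduction potential is reduced at the cathode: here that is Cu²⁺/Cu (+0.34 V); Zn²⁺/Zn (−0.75 V) is the anode.
E°cell = E°(cathode) − E°(anode) = +0.34 − (−0.75) = +1.09 V.

+1.09 V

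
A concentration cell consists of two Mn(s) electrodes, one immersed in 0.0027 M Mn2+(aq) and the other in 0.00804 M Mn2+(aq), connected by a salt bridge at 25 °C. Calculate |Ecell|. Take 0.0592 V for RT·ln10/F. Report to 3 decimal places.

0.014 V

For a concentration cell E°cell = 0, since both electrodes use the same couple.
The compartment with the higher Mn2+(aq) concentration (0.00804 M) acts as the cathode; ions are reduced there and produced at the dilute (0.0027 M) anode.
With n = 2, Ecell = −(0.0592/2)·log([dilute]/[conc]) = −(0.0592/2)·log(0.0027/0.00804) = +0.014 V.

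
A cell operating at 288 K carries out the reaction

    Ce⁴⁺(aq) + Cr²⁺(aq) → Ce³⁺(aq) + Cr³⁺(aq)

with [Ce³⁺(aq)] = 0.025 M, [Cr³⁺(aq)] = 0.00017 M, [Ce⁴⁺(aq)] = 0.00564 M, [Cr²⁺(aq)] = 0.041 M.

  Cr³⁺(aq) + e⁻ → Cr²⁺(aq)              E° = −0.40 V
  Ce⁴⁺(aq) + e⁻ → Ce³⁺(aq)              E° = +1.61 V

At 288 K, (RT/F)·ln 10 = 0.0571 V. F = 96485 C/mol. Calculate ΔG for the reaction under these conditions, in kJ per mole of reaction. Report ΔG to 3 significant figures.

E°cell = +1.61 − (−0.40) = +2.01 V; the balanced reaction transfers n = 1 electron.
Here Q = ([Ce³⁺(aq)]·[Cr³⁺(aq)]) / ([Ce⁴⁺(aq)]·[Cr²⁺(aq)]) = 0.0184 (log Q = −1.736), giving E = +2.01 − (0.0571/1)·(−1.736) = +2.1091 V.
Then ΔG = −nFE = −1 × 96485 × +2.1091 J/mol = −203 kJ/mol.

−203 kJ/mol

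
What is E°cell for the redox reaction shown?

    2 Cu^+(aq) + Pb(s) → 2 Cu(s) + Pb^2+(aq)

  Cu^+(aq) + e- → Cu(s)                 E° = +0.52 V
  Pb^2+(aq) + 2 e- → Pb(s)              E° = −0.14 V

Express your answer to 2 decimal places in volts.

+0.66 V

In the reaction as written, Cu^+(aq) is reduced (cathode) and Pb^2+(aq) is produced by oxidation at the anode.
E°cell = E°(cathode) − E°(anode) = +0.52 − (−0.14) = +0.66 V.
The positive value indicates the reaction is spontaneous as written.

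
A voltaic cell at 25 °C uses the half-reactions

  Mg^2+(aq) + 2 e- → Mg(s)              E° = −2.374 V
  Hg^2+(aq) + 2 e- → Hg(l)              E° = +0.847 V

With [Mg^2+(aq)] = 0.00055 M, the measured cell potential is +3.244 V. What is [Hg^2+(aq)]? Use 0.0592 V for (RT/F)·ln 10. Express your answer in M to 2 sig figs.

With Hg²⁺/Hg at the cathode and Mg²⁺/Mg at the anode, E°cell = +0.847 − (−2.374) = +3.221 V (n = 2).
Since E = E° − (0.0592/n)·log Q, log Q = n(E° − E)/0.0592 = −0.777.
The balanced reaction is Hg^2+(aq) + Mg(s) → Hg(l) + Mg^2+(aq), so Q = [Mg^2+(aq)] / [Hg^2+(aq)].
Solving for the unknown gives log [Hg^2+(aq)] = −2.483, so [Hg^2+(aq)] ≈ 0.0033 M.

0.0033 M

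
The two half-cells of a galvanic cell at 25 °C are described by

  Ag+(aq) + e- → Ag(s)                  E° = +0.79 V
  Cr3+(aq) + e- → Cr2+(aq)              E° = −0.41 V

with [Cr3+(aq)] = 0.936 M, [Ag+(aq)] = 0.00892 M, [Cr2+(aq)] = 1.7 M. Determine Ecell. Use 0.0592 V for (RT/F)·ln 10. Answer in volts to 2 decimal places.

The Ag⁺/Ag couple has the more positive E°, so it is the cathode; Cr³⁺/Cr²⁺ is the anode.
E°cell = E°cat − E°an = +0.79 − (−0.41) = +1.20 V; n = 1.
For the overall reaction Ag+(aq) + Cr2+(aq) → Ag(s) + Cr3+(aq), Q = [Cr3+(aq)] / ([Ag+(aq)]·[Cr2+(aq)]) = 61.7, giving log Q = 1.790.
By the Nernst equation, E = +1.20 − (0.0592/1)·(1.790) = +1.09 V.

+1.09 V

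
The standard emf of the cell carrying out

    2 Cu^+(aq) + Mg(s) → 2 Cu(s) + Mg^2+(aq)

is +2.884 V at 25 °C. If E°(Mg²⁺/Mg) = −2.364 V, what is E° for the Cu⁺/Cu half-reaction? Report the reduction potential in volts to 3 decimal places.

In the reaction as written the Cu⁺/Cu couple is reduced (cathode) and Mg²⁺/Mg is oxidized (anode), so E°cell = E°(Cu⁺/Cu) − E°(Mg²⁺/Mg).
E°(Cu⁺/Cu) = E°cell + E°(anode) = +2.884 + (−2.364) = +0.520 V.

+0.520 V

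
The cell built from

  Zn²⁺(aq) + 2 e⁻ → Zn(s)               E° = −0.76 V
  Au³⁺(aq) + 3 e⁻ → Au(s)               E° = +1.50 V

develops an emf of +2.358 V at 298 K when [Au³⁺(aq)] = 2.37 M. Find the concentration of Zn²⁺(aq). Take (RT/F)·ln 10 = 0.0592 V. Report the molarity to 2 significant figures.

0.00087 M

The Au³⁺/Au couple has the larger reduction potential, so it is the cathode: E°cell = +1.50 − (−0.76) = +2.26 V and n = 6.
Rearranging E = E° − (0.0592/n)·log Q gives log Q = 6(+2.26 − (+2.358))/0.0592 = −9.932.
The balanced reaction is 2 Au³⁺(aq) + 3 Zn(s) → 2 Au(s) + 3 Zn²⁺(aq), so Q = [Zn²⁺(aq)]^3 / [Au³⁺(aq)]^2.
Isolating [Zn²⁺(aq)] in Q = 10^{−9.932} yields log [Zn²⁺(aq)] = −3.061, i.e. 0.00087 M.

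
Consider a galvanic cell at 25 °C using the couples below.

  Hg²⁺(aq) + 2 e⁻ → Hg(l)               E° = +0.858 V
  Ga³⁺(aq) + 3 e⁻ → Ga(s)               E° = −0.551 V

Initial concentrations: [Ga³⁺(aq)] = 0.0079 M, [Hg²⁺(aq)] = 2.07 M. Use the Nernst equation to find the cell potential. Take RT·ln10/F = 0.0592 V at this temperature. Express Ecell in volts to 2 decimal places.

The Hg²⁺/Hg couple has the more positive E°, so it is the cathode; Ga³⁺/Ga is the anode.
E°cell = E°cat − E°an = +0.858 − (−0.551) = +1.409 V; n = 6.
The balanced reaction is 3 Hg²⁺(aq) + 2 Ga(s) → 3 Hg(l) + 2 Ga³⁺(aq), so Q = [Ga³⁺(aq)]^2 / [Hg²⁺(aq)]^3 = 7.04×10^−6 and log Q = −5.153.
E = E° − (0.0592/n)·log Q = +1.409 − (0.0592/6)(−5.153) = +1.46 V.

+1.46 V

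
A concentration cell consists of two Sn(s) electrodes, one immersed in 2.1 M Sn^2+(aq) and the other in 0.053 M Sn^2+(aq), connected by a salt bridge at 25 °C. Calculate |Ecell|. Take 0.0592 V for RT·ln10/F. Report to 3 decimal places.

0.047 V

For a concentration cell E°cell = 0, since both electrodes use the same couple.
The compartment with the higher Sn^2+(aq) concentration (2.1 M) acts as the cathode; ions are reduced there and produced at the dilute (0.053 M) anode.
With n = 2, Ecell = −(0.0592/2)·log([dilute]/[conc]) = −(0.0592/2)·log(0.053/2.1) = +0.047 V.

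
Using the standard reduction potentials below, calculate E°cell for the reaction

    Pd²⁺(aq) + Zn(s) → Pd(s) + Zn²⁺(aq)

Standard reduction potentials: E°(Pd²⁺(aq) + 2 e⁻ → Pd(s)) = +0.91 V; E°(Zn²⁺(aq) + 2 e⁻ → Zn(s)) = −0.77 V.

+1.68 V

Pd²⁺(aq) gains electrons, so the Pd²⁺/Pd couple is the cathode; the Zn²⁺/Zn couple is the anode.
E°cell = E°(cathode) − E°(anode) = +0.91 − (−0.77) = +1.68 V.
The positive value indicates the reaction is spontaneous as written.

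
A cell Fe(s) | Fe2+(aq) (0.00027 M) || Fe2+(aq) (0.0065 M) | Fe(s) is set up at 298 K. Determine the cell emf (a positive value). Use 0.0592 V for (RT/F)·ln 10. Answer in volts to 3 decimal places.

0.041 V

For a concentration cell E°cell = 0, since both electrodes use the same couple.
The compartment with the higher Fe2+(aq) concentration (0.0065 M) acts as the cathode; ions are reduced there and produced at the dilute (0.00027 M) anode.
With n = 2, Ecell = −(0.0592/2)·log([dilute]/[conc]) = −(0.0592/2)·log(0.00027/0.0065) = +0.041 V.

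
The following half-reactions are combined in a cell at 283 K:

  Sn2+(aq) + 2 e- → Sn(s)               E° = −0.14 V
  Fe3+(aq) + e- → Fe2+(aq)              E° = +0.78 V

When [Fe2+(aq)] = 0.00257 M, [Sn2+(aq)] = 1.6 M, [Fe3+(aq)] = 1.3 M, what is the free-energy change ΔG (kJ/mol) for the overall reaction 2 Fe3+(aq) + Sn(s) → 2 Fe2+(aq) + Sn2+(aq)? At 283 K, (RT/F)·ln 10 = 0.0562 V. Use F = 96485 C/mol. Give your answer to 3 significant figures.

With Fe³⁺/Fe²⁺ reduced at the cathode, E°cell = +0.78 − (−0.14) = +0.92 V and n = 2.
Q = ([Fe2+(aq)]^2·[Sn2+(aq)]) / [Fe3+(aq)]^2 = 6.25×10^−6, so log Q = −5.204 and E = +0.92 − (0.0562/2)(−5.204) = +1.0662 V.
Then ΔG = −nFE = −2 × 96485 × +1.0662 J/mol = −206 kJ/mol.

−206 kJ/mol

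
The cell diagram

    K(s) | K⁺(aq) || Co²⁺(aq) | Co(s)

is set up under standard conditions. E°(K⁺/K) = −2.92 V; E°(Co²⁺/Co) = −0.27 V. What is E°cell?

+2.65 V

By convention the left-hand electrode in cell notation is the anode (oxidation) and the right-hand electrode is the cathode (reduction).
E°cell = E°(right) − E°(left) = −0.27 − (−2.92) = +2.65 V.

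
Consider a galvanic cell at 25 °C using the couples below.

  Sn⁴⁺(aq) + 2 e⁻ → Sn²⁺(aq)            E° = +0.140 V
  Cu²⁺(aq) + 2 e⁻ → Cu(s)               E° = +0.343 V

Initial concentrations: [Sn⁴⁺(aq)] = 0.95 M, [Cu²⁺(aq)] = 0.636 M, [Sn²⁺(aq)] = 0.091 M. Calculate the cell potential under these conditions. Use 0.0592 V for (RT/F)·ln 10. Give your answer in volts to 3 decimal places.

Cu²⁺/Cu is reduced (cathode, E° = +0.343 V) and Sn⁴⁺/Sn²⁺ is oxidized (anode).
The standard potential is +0.343 − (+0.140) = +0.203 V and the balanced reaction transfers n = 2 electrons.
For the overall reaction Cu²⁺(aq) + Sn²⁺(aq) → Cu(s) + Sn⁴⁺(aq), Q = [Sn⁴⁺(aq)] / ([Cu²⁺(aq)]·[Sn²⁺(aq)]) = 16.4, giving log Q = 1.215.
By the Nernst equation, E = +0.203 − (0.0592/2)·(1.215) = +0.167 V.

+0.167 V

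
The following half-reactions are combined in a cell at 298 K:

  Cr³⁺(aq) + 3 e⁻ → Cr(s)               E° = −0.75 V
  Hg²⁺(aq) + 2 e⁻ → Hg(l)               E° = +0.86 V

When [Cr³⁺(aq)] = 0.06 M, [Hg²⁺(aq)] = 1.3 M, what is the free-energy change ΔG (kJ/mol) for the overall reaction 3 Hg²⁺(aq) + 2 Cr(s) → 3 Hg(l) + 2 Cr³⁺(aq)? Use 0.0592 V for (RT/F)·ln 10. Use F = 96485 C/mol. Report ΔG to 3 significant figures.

With Hg²⁺/Hg reduced at the cathode, E°cell = +0.86 − (−0.75) = +1.61 V and n = 6.
Q = [Cr³⁺(aq)]^2 / [Hg²⁺(aq)]^3 = 0.00164, so log Q = −2.786 and E = +1.61 − (0.0592/6)(−2.786) = +1.6375 V.
ΔG = −nFE = −(6)(96485)(+1.6375) J/mol = −948 kJ/mol.

−948 kJ/mol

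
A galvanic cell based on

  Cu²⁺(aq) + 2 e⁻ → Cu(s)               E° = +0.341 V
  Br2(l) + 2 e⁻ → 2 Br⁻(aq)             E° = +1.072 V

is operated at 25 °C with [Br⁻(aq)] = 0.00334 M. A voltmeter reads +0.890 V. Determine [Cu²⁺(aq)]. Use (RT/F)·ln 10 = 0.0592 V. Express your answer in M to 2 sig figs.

0.38 M

With Br₂/Br⁻ at the cathode and Cu²⁺/Cu at the anode, E°cell = +1.072 − (+0.341) = +0.731 V (n = 2).
Since E = E° − (0.0592/n)·log Q, log Q = n(E° − E)/0.0592 = −5.372.
The balanced reaction is Br2(l) + Cu(s) → 2 Br⁻(aq) + Cu²⁺(aq), so Q = [Br⁻(aq)]^2·[Cu²⁺(aq)].
Solving for the unknown gives log [Cu²⁺(aq)] = −0.419, so [Cu²⁺(aq)] ≈ 0.38 M.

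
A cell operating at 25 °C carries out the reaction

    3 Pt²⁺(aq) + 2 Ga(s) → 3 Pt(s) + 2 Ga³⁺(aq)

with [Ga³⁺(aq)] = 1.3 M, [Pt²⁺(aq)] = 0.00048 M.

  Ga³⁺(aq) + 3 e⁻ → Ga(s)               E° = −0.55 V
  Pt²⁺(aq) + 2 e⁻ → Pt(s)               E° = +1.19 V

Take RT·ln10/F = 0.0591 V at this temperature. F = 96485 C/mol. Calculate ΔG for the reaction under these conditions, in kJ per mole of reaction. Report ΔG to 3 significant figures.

−949 kJ/mol

The standard cell potential is +1.19 − (−0.55) = +1.74 V, with n = 6 electrons in the balanced equation.
Here Q = [Ga³⁺(aq)]^2 / [Pt²⁺(aq)]^3 = 1.53×10^10 (log Q = 10.184), giving E = +1.74 − (0.0591/6)·(10.184) = +1.6397 V.
ΔG = −nFE = −(6)(96485)(+1.6397) J/mol = −949 kJ/mol.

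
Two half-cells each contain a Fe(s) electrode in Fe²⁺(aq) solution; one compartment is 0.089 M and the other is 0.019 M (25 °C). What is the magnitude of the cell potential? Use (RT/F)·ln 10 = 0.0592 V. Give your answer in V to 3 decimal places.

For a concentration cell E°cell = 0, since both electrodes use the same couple.
The compartment with the higher Fe²⁺(aq) concentration (0.089 M) acts as the cathode; ions are reduced there and produced at the dilute (0.019 M) anode.
With n = 2, Ecell = −(0.0592/2)·log([dilute]/[conc]) = −(0.0592/2)·log(0.019/0.089) = +0.020 V.

0.020 V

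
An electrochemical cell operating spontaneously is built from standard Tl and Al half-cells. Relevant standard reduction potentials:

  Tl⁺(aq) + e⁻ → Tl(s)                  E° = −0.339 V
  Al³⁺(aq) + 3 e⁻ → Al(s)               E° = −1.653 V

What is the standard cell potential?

+1.314 V

Of the two couples in this cell, the one with the more positive reduction potential is reduced at the cathode: here that is Tl⁺/Tl (−0.339 V); Al³⁺/Al (−1.653 V) is the anode.
E°cell = E°(cathode) − E°(anode) = −0.339 − (−1.653) = +1.314 V.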